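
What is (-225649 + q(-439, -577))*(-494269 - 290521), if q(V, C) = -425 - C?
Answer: 176967790630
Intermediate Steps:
(-225649 + q(-439, -577))*(-494269 - 290521) = (-225649 + (-425 - 1*(-577)))*(-494269 - 290521) = (-225649 + (-425 + 577))*(-784790) = (-225649 + 152)*(-784790) = -225497*(-784790) = 176967790630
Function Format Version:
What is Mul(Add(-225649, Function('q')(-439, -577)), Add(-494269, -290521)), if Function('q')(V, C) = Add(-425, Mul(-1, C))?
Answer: 176967790630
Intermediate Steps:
Mul(Add(-225649, Function('q')(-439, -577)), Add(-494269, -290521)) = Mul(Add(-225649, Add(-425, Mul(-1, -577))), Add(-494269, -290521)) = Mul(Add(-225649, Add(-425, 577)), -784790) = Mul(Add(-225649, 152), -784790) = Mul(-225497, -784790) = 176967790630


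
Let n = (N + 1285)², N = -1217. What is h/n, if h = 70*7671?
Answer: 268485/2312 ≈ 116.13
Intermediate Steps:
n = 4624 (n = (-1217 + 1285)² = 68² = 4624)
h = 536970
h/n = 536970/4624 = 536970*(1/4624) = 268485/2312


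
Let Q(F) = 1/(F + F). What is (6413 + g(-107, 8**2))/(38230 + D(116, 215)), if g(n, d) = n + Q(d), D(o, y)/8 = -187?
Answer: 807169/4701952 ≈ 0.17167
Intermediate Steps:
D(o, y) = -1496 (D(o, y) = 8*(-187) = -1496)
Q(F) = 1/(2*F)
g(n, d) = n + 1/(2*d)
(6413 + g(-107, 8**2))/(38230 + D(116, 215)) = (6413 + (-107 + 1/(2*(8**2))))/(38230 - 1496) = (6413 + (-107 + (1/2)/64))/36734 = (6413 + (-107 + (1/2)*(1/64)))*(1/36734) = (6413 + (-107 + 1/128))*(1/36734) = (6413 - 13695/128)*(1/36734) = (807169/128)*(1/36734) = 807169/4701952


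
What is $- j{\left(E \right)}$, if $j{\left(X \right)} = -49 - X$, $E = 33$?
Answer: $82$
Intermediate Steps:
$- j{\left(E \right)} = - (-49 - 33) = \left(-1\right) \left(-82\right) = 82$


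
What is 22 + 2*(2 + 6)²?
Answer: 150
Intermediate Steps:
22 + 2*(2 + 6)² = 22 + 2*8² = 22 + 2*64 = 22 + 128 = 150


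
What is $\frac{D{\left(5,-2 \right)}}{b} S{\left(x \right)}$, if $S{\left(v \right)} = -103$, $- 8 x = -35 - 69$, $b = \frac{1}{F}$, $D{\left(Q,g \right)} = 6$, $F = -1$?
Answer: $618$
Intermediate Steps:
$b = -1$ ($b = \frac{1}{-1} = -1$)
$x = 13$ ($x = - \frac{-35 - 69}{8} = \left(- \frac{1}{8}\right) \left(-104\right) = 13$)
$\frac{D{\left(5,-2 \right)}}{b} S{\left(x \right)} = \frac{6}{-1} \left(-103\right) = 6 \left(-1\right) \left(-103\right) = \left(-6\right) \left(-103\right) = 618$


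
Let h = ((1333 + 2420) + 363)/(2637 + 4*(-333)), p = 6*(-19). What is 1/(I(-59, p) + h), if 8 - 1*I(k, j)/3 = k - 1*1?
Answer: 435/90112 ≈ 0.0048273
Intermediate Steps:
p = -114
I(k, j) = 27 - 3*k (I(k, j) = 24 - 3*(k - 1*1) = 24 - 3*(k - 1) = 24 - 3*(-1 + k) = 24 + (3 - 3*k) = 27 - 3*k)
h = 1372/435 (h = (3753 + 363)/(2637 - 1332) = 4116/1305 = 4116*(1/1305) = 1372/435 ≈ 3.1540)
1/(I(-59, p) + h) = 1/((27 - 3*(-59)) + 1372/435) = 1/((27 + 177) + 1372/435) = 1/(204 + 1372/435) = 1/(90112/435) = 435/90112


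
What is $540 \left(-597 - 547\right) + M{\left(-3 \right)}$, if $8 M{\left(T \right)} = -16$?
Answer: $-617762$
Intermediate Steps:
$M{\left(T \right)} = -2$ ($M{\left(T \right)} = \frac{1}{8} \left(-16\right) = -2$)
$540 \left(-597 - 547\right) + M{\left(-3 \right)} = 540 \left(-597 - 547\right) - 2 = 540 \left(-1144\right) - 2 = -617760 - 2 = -617762$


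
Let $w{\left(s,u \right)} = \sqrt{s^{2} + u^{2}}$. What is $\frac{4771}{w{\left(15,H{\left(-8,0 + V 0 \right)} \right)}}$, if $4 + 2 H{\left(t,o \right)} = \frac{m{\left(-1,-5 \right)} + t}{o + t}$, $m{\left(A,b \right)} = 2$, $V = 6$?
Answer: $\frac{38168 \sqrt{14569}}{14569} \approx 316.22$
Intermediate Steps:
$H{\left(t,o \right)} = -2 + \frac{2 + t}{2 \left(o + t\right)}$ ($H{\left(t,o \right)} = -2 + \frac{\left(2 + t\right) \frac{1}{o + t}}{2} = -2 + \frac{\frac{1}{o + t} \left(2 + t\right)}{2} = -2 + \frac{2 + t}{2 \left(o + t\right)}$)
$\frac{4771}{w{\left(15,H{\left(-8,0 + V 0 \right)} \right)}} = \frac{4771}{\sqrt{15^{2} + \left(\frac{1 - 2 \left(0 + 6 \cdot 0\right) - -12}{\left(0 + 6 \cdot 0\right) - 8}\right)^{2}}} = \frac{4771}{\sqrt{225 + \left(\frac{1 - 2 \left(0 + 0\right) + 12}{\left(0 + 0\right) - 8}\right)^{2}}} = \frac{4771}{\sqrt{225 + \left(\frac{1 - 0 + 12}{0 - 8}\right)^{2}}} = \frac{4771}{\sqrt{225 + \left(\frac{1 + 0 + 12}{-8}\right)^{2}}} = \frac{4771}{\sqrt{225 + \left(\left(- \frac{1}{8}\right) 13\right)^{2}}} = \frac{4771}{\sqrt{225 + \left(- \frac{13}{8}\right)^{2}}} = \frac{4771}{\sqrt{225 + \frac{169}{64}}} = \frac{4771}{\sqrt{\frac{14569}{64}}} = \frac{4771}{\frac{1}{8} \sqrt{14569}} = 4771 \frac{8 \sqrt{14569}}{14569} = \frac{38168 \sqrt{14569}}{14569}$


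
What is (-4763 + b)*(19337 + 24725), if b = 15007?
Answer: 451371128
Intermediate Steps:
(-4763 + b)*(19337 + 24725) = (-4763 + 15007)*(19337 + 24725) = 10244*44062 = 451371128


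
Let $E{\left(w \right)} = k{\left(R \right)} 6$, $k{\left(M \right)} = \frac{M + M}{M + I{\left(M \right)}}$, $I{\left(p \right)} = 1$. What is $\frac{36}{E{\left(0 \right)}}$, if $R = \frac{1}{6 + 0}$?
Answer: $21$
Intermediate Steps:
$R = \frac{1}{6} \approx 0.16667$
$k{\left(M \right)} = \frac{2 M}{1 + M}$ ($k{\left(M \right)} = \frac{M + M}{M + 1} = \frac{2 M}{1 + M}$)
$E{\left(w \right)} = \frac{12}{7}$ ($E{\left(w \right)} = 2 \cdot \frac{1}{6} \frac{1}{1 + \frac{1}{6}} \cdot 6 = 2 \cdot \frac{1}{6} \frac{1}{\frac{7}{6}} \cdot 6 = 2 \cdot \frac{1}{6} \cdot \frac{6}{7} \cdot 6 = \frac{2}{7} \cdot 6 = \frac{12}{7}$)
$\frac{36}{E{\left(0 \right)}} = \frac{36}{\frac{12}{7}} = 36 \cdot \frac{7}{12} = 21$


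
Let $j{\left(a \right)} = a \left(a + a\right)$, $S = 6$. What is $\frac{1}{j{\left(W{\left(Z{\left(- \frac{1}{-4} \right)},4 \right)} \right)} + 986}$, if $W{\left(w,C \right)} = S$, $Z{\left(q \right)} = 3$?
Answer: $\frac{1}{1058} \approx 0.00094518$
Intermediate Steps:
$W{\left(w,C \right)} = 6$
$j{\left(a \right)} = 2 a^{2}$ ($j{\left(a \right)} = a 2 a = 2 a^{2}$)
$\frac{1}{j{\left(W{\left(Z{\left(- \frac{1}{-4} \right)},4 \right)} \right)} + 986} = \frac{1}{2 \cdot 6^{2} + 986} = \frac{1}{2 \cdot 36 + 986} = \frac{1}{72 + 986} = \frac{1}{1058}$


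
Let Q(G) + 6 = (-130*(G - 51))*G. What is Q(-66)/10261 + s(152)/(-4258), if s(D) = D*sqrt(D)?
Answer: -1003866/10261 - 152*sqrt(38)/2129 ≈ -98.273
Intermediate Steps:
s(D) = D**(3/2)
Q(G) = -6 + G*(6630 - 130*G) (Q(G) = -6 + (-130*(G - 51))*G = -6 + (-130*(-51 + G))*G = -6 + (6630 - 130*G)*G = -6 + G*(6630 - 130*G))
Q(-66)/10261 + s(152)/(-4258) = (-6 - 130*(-66)**2 + 6630*(-66))/10261 + 152**(3/2)/(-4258) = (-6 - 130*4356 - 437580)*(1/10261) + (304*sqrt(38))*(-1/4258) = (-6 - 566280 - 437580)*(1/10261) - 152*sqrt(38)/2129 = -1003866*1/10261 - 152*sqrt(38)/2129 = -1003866/10261 - 152*sqrt(38)/2129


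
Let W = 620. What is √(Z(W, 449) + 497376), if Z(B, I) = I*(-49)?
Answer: 5*√19015 ≈ 689.47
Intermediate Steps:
Z(B, I) = -49*I
√(Z(W, 449) + 497376) = √(-49*449 + 497376) = √(-22001 + 497376) = √475375 = 5*√19015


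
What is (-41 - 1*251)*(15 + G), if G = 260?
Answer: -80300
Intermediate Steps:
(-41 - 1*251)*(15 + G) = (-41 - 1*251)*(15 + 260) = (-41 - 251)*275 = -292*275 = -80300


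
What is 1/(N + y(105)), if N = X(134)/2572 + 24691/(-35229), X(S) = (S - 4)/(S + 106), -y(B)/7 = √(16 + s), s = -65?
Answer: -368154725229925728/1261837656176766977065 + 25746524583220675584*I/1261837656176766977065 ≈ -0.00029176 + 0.020404*I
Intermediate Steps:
y(B) = -49*I (y(B) = -7*√(16 - 65) = -49*I)
X(S) = (-4 + S)/(106 + S)
N = -507889357/724871904 (N = ((-4 + 134)/(106 + 134))/2572 + 24691/(-35229) = (130/240)*(1/2572) + 24691*(-1/35229) = ((1/240)*130)*(1/2572) - 24691/35229 = (13/24)*(1/2572) - 24691/35229 = 13/61728 - 24691/35229 = -507889357/724871904 ≈ -0.70066)
1/(N + y(105)) = 1/(-507889357/724871904 - 49*I) = 525439277208585216*(-507889357/724871904 + 49*I)/1261837656176766977065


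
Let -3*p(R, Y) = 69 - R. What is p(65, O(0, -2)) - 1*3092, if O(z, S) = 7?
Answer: -9280/3 ≈ -3093.3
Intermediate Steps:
p(R, Y) = -23 + R/3 (p(R, Y) = -(69 - R)/3 = -23 + R/3)
p(65, O(0, -2)) - 1*3092 = (-23 + (1/3)*65) - 1*3092 = (-23 + 65/3) - 3092 = -4/3 - 3092 = -9280/3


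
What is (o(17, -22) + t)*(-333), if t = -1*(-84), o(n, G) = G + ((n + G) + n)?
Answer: -24642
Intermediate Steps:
o(n, G) = 2*G + 2*n (o(n, G) = G + ((G + n) + n) = G + (G + 2*n) = 2*G + 2*n)
t = 84
(o(17, -22) + t)*(-333) = ((2*(-22) + 2*17) + 84)*(-333) = ((-44 + 34) + 84)*(-333) = (-10 + 84)*(-333) = 74*(-333) = -24642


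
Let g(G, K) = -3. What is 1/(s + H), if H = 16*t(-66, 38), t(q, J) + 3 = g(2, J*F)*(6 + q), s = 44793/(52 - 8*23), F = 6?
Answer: 44/109677 ≈ 0.00040118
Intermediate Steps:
s = -14931/44 (s = 44793/(52 - 184) = 44793/(-132) = 44793*(-1/132) = -14931/44 ≈ -339.34)
t(q, J) = -21 - 3*q (t(q, J) = -3 - 3*(6 + q) = -3 + (-18 - 3*q) = -21 - 3*q)
H = 2832 (H = 16*(-21 - 3*(-66)) = 16*(-21 + 198) = 16*177 = 2832)
1/(s + H) = 1/(-14931/44 + 2832) = 1/(109677/44) = 44/109677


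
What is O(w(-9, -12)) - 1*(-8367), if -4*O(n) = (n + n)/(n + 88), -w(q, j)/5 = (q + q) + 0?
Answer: 1489281/178 ≈ 8366.8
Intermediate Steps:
w(q, j) = -10*q (w(q, j) = -5*((q + q) + 0) = -5*(2*q + 0) = -10*q)
O(n) = -n/(2*(88 + n)) (O(n) = -(n + n)/(4*(n + 88)) = -2*n/(4*(88 + n)) = -n/(2*(88 + n)))
O(w(-9, -12)) - 1*(-8367) = -(-10*(-9))/(176 + 2*(-10*(-9))) - 1*(-8367) = -1*90/(176 + 2*90) + 8367 = -1*90/(176 + 180) + 8367 = -1*90/356 + 8367 = -1*90*1/356 + 8367 = -45/178 + 8367 = 1489281/178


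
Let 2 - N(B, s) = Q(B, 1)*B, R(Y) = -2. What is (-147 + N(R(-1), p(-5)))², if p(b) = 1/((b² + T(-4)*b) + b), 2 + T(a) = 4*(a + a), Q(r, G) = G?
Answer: 20449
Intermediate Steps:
T(a) = -2 + 8*a (T(a) = -2 + 4*(a + a) = -2 + 4*(2*a) = -2 + 8*a)
p(b) = 1/(b² - 33*b) (p(b) = 1/((b² + (-2 + 8*(-4))*b) + b) = 1/((b² + (-2 - 32)*b) + b) = 1/((b² - 34*b) + b) = 1/(b² - 33*b))
N(B, s) = 2 - B
(-147 + N(R(-1), p(-5)))² = (-147 + (2 - 1*(-2)))² = (-147 + (2 + 2))² = (-147 + 4)² = (-143)² = 20449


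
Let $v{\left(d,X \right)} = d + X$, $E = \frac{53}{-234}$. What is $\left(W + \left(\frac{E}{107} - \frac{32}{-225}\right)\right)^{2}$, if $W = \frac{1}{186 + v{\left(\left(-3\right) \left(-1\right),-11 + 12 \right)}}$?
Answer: $\frac{83028117316}{3929017730625} \approx 0.021132$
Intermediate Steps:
$E = - \frac{53}{234}$ ($E = 53 \left(- \frac{1}{234}\right) = - \frac{53}{234} \approx -0.2265$)
$v{\left(d,X \right)} = X + d$
$W = \frac{1}{190}$ ($W = \frac{1}{186 + \left(\left(-11 + 12\right) - -3\right)} = \frac{1}{186 + \left(1 + 3\right)} = \frac{1}{186 + 4} = \frac{1}{190} \approx 0.0052632$)
$\left(W + \left(\frac{E}{107} - \frac{32}{-225}\right)\right)^{2} = \left(\frac{1}{190} - \left(- \frac{32}{225} + \frac{53}{25038}\right)\right)^{2} = \left(\frac{1}{190} - - \frac{29233}{208650}\right)^{2} = \left(\frac{1}{190} + \left(- \frac{53}{25038} + \frac{32}{225}\right)\right)^{2} = \left(\frac{1}{190} + \frac{29233}{208650}\right)^{2} = \left(\frac{288146}{1982175}\right)^{2} = \frac{83028117316}{3929017730625}$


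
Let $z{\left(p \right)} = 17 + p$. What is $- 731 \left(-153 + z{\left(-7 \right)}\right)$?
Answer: $104533$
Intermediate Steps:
$- 731 \left(-153 + z{\left(-7 \right)}\right) = - 731 \left(-153 + \left(17 - 7\right)\right) = - 731 \left(-153 + 10\right) = \left(-731\right) \left(-143\right) = 104533$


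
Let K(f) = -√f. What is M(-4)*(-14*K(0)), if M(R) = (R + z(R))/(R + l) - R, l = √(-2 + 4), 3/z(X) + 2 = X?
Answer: 0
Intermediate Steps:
z(X) = 3/(-2 + X)
l = √2 ≈ 1.4142
M(R) = -R + (R + 3/(-2 + R))/(R + √2) (M(R) = (R + 3/(-2 + R))/(R + √2) - R = -R + (R + 3/(-2 + R))/(R + √2))
M(-4)*(-14*K(0)) = ((3 - 1*(-4)*(-2 - 4)*(-1 - 4 + √2))/((-2 - 4)*(-4 + √2)))*(-(-14)*√0) = ((3 - 1*(-4)*(-6)*(-5 + √2))/((-6)*(-4 + √2)))*(-(-14)*0) = (-(3 + (120 - 24*√2))/(6*(-4 + √2)))*(-14*0) = -(123 - 24*√2)/(6*(-4 + √2))*0 = 0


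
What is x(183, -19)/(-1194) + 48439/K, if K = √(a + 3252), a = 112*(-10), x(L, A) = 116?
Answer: -58/597 + 48439*√533/1066 ≈ 1049.0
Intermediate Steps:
a = -1120
K = 2*√533 (K = √(-1120 + 3252) = √2132 = 2*√533 ≈ 46.174)
x(183, -19)/(-1194) + 48439/K = 116/(-1194) + 48439/((2*√533)) = 116*(-1/1194) + 48439*(√533/1066) = -58/597 + 48439*√533/1066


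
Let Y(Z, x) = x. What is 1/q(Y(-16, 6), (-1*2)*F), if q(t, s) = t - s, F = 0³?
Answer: ⅙ ≈ 0.16667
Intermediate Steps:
F = 0
1/q(Y(-16, 6), (-1*2)*F) = 1/(6 - (-1*2)*0) = 1/(6 - (-2)*0) = 1/(6 - 1*0) = 1/(6 + 0) = 1/6 = ⅙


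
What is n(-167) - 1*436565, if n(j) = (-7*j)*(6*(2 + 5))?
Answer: -387467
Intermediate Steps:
n(j) = -294*j (n(j) = (-7*j)*(6*7) = -7*j*42 = -294*j)
n(-167) - 1*436565 = -294*(-167) - 1*436565 = 49098 - 436565 = -387467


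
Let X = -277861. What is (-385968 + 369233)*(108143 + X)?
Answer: 2840230730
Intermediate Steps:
(-385968 + 369233)*(108143 + X) = (-385968 + 369233)*(108143 - 277861) = -16735*(-169718) = 2840230730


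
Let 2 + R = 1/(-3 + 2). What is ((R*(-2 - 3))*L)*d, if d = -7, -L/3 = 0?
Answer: 0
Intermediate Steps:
L = 0 (L = -3*0 = 0)
R = -3 (R = -2 + 1/(-3 + 2) = -2 + 1/(-1) = -2 - 1 = -3)
((R*(-2 - 3))*L)*d = (-3*(-2 - 3)*0)*(-7) = (-3*(-5)*0)*(-7) = (15*0)*(-7) = 0*(-7) = 0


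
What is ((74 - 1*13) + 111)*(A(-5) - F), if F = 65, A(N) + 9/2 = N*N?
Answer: -7654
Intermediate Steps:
A(N) = -9/2 + N² (A(N) = -9/2 + N*N = -9/2 + N²)
((74 - 1*13) + 111)*(A(-5) - F) = ((74 - 1*13) + 111)*((-9/2 + (-5)²) - 1*65) = ((74 - 13) + 111)*((-9/2 + 25) - 65) = (61 + 111)*(41/2 - 65) = 172*(-89/2) = -7654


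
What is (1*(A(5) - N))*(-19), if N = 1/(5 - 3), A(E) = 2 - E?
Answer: 133/2 ≈ 66.500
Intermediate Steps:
N = ½ (N = 1/2 = ½ ≈ 0.50000)
(1*(A(5) - N))*(-19) = (1*((2 - 1*5) - 1*½))*(-19) = (1*((2 - 5) - ½))*(-19) = (1*(-3 - ½))*(-19) = (1*(-7/2))*(-19) = -7/2*(-19) = 133/2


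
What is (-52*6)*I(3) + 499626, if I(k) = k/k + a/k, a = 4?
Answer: 498898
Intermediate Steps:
I(k) = 1 + 4/k (I(k) = k/k + 4/k = 1 + 4/k)
(-52*6)*I(3) + 499626 = (-52*6)*((4 + 3)/3) + 499626 = -104*7 + 499626 = -312*7/3 + 499626 = -728 + 499626 = 498898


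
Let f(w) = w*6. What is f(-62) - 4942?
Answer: -5314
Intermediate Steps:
f(w) = 6*w
f(-62) - 4942 = 6*(-62) - 4942 = -372 - 4942 = -5314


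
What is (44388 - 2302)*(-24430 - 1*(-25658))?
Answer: 51681608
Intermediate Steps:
(44388 - 2302)*(-24430 - 1*(-25658)) = 42086*(-24430 + 25658) = 42086*1228 = 51681608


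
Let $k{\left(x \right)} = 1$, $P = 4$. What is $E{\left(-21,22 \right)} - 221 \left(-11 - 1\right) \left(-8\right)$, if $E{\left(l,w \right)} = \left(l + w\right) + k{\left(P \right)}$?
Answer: $-21214$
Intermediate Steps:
$E{\left(l,w \right)} = 1 + l + w$ ($E{\left(l,w \right)} = \left(l + w\right) + 1 = 1 + l + w$)
$E{\left(-21,22 \right)} - 221 \left(-11 - 1\right) \left(-8\right) = \left(1 - 21 + 22\right) - 221 \left(-11 - 1\right) \left(-8\right) = 2 - 221 \left(\left(-12\right) \left(-8\right)\right) = 2 - 21216 = -21214$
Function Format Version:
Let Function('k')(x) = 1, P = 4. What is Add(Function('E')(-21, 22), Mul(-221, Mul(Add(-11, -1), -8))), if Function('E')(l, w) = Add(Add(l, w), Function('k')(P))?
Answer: -21214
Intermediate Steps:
Function('E')(l, w) = Add(1, l, w) (Function('E')(l, w) = Add(Add(l, w), 1) = Add(1, l, w))
Add(Function('E')(-21, 22), Mul(-221, Mul(Add(-11, -1), -8))) = Add(Add(1, -21, 22), Mul(-221, Mul(Add(-11, -1), -8))) = Add(2, Mul(-221, Mul(-12, -8))) = Add(2, Mul(-221, 96)) = Add(2, -21216) = -21214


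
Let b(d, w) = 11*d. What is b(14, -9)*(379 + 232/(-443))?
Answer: 25820410/443 ≈ 58285.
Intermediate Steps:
b(14, -9)*(379 + 232/(-443)) = (11*14)*(379 + 232/(-443)) = 154*(379 + 232*(-1/443)) = 154*(379 - 232/443) = 154*(167665/443) = 25820410/443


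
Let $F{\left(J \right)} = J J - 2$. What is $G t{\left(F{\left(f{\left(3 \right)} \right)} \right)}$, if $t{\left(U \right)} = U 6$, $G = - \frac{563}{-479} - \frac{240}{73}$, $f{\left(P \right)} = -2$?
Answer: $- \frac{886332}{34967} \approx -25.348$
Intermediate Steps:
$F{\left(J \right)} = -2 + J^{2}$ ($F{\left(J \right)} = J^{2} - 2 = -2 + J^{2}$)
$G = - \frac{73861}{34967}$ ($G = \left(-563\right) \left(- \frac{1}{479}\right) - \frac{240}{73} = \frac{563}{479} - \frac{240}{73} = - \frac{73861}{34967} \approx -2.1123$)
$t{\left(U \right)} = 6 U$
$G t{\left(F{\left(f{\left(3 \right)} \right)} \right)} = - \frac{73861 \cdot 6 \left(-2 + \left(-2\right)^{2}\right)}{34967} = - \frac{73861 \cdot 6 \left(-2 + 4\right)}{34967} = - \frac{73861 \cdot 6 \cdot 2}{34967} = \left(- \frac{73861}{34967}\right) 12 = - \frac{886332}{34967}$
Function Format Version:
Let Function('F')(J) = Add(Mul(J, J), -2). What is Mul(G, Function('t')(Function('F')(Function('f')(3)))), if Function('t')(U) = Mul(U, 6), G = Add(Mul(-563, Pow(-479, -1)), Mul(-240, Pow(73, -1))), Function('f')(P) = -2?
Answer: Rational(-886332, 34967) ≈ -25.348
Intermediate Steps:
Function('F')(J) = Add(-2, Pow(J, 2)) (Function('F')(J) = Add(Pow(J, 2), -2) = Add(-2, Pow(J, 2)))
G = Rational(-73861, 34967) (G = Add(Mul(-563, Rational(-1, 479)), Mul(-240, Rational(1, 73))) = Add(Rational(563, 479), Rational(-240, 73)) = Rational(-73861, 34967) ≈ -2.1123)
Function('t')(U) = Mul(6, U)
Mul(G, Function('t')(Function('F')(Function('f')(3)))) = Mul(Rational(-73861, 34967), Mul(6, Add(-2, Pow(-2, 2)))) = Mul(Rational(-73861, 34967), Mul(6, Add(-2, 4))) = Mul(Rational(-73861, 34967), Mul(6, 2)) = Mul(Rational(-73861, 34967), 12) = Rational(-886332, 34967)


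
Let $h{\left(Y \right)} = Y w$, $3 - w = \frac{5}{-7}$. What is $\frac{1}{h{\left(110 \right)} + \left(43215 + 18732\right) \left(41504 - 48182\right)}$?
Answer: $- \frac{7}{2895771602} \approx -2.4173 \cdot 10^{-9}$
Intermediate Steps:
$w = \frac{26}{7}$ ($w = 3 - \frac{5}{-7} = 3 - 5 \left(- \frac{1}{7}\right) = 3 - - \frac{5}{7} = 3 + \frac{5}{7} = \frac{26}{7} \approx 3.7143$)
$h{\left(Y \right)} = \frac{26 Y}{7}$ ($h{\left(Y \right)} = Y \frac{26}{7} = \frac{26 Y}{7}$)
$\frac{1}{h{\left(110 \right)} + \left(43215 + 18732\right) \left(41504 - 48182\right)} = \frac{1}{\frac{26}{7} \cdot 110 + \left(43215 + 18732\right) \left(41504 - 48182\right)} = \frac{1}{\frac{2860}{7} + 61947 \left(-6678\right)} = \frac{1}{\frac{2860}{7} - 413682066} = \frac{1}{- \frac{2895771602}{7}} = - \frac{7}{2895771602}$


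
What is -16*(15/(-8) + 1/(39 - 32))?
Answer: 194/7 ≈ 27.714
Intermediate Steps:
-16*(15/(-8) + 1/(39 - 32)) = -16*(15*(-⅛) + 1/7) = -16*(-15/8 + ⅐) = -16*(-97/56) = 194/7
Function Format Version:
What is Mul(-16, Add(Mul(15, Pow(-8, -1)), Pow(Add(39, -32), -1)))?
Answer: Rational(194, 7) ≈ 27.714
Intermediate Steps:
Mul(-16, Add(Mul(15, Pow(-8, -1)), Pow(Add(39, -32), -1))) = Mul(-16, Add(Mul(15, Rational(-1, 8)), Pow(7, -1))) = Mul(-16, Add(Rational(-15, 8), Rational(1, 7))) = Mul(-16, Rational(-97, 56)) = Rational(194, 7)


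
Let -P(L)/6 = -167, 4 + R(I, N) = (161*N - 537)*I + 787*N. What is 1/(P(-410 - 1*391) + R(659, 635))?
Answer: 1/67519725 ≈ 1.4810e-8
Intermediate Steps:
R(I, N) = -4 + 787*N + I*(-537 + 161*N) (R(I, N) = -4 + ((161*N - 537)*I + 787*N) = -4 + ((-537 + 161*N)*I + 787*N) = -4 + (I*(-537 + 161*N) + 787*N) = -4 + (787*N + I*(-537 + 161*N)) = -4 + 787*N + I*(-537 + 161*N))
P(L) = 1002 (P(L) = -6*(-167) = 1002)
1/(P(-410 - 1*391) + R(659, 635)) = 1/(1002 + (-4 - 537*659 + 787*635 + 161*659*635)) = 1/(1002 + (-4 - 353883 + 499745 + 67372865)) = 1/(1002 + 67518723) = 1/67519725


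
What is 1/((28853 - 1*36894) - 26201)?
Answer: -1/34242 ≈ -2.9204e-5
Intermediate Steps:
1/((28853 - 1*36894) - 26201) = 1/((28853 - 36894) - 26201) = 1/(-8041 - 26201) = 1/(-34242) = -1/34242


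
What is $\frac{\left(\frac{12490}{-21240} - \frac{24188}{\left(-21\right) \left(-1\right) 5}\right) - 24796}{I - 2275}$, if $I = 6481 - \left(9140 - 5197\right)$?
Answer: $- \frac{1860503459}{19551420} \approx -95.16$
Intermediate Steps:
$I = 2538$ ($I = 6481 - \left(9140 - 5197\right) = 6481 - 3943 = 2538$)
$\frac{\left(\frac{12490}{-21240} - \frac{24188}{\left(-21\right) \left(-1\right) 5}\right) - 24796}{I - 2275} = \frac{\left(\frac{12490}{-21240} - \frac{24188}{\left(-21\right) \left(-1\right) 5}\right) - 24796}{2538 - 2275} = \frac{\left(12490 \left(- \frac{1}{21240}\right) - \frac{24188}{21 \cdot 5}\right) - 24796}{263} = \left(\left(- \frac{1249}{2124} - \frac{24188}{105}\right) - 24796\right) \frac{1}{263} = \left(- \frac{17168819}{74340} - 24796\right) \frac{1}{263} = \left(- \frac{1860503459}{74340}\right) \frac{1}{263} = - \frac{1860503459}{19551420}$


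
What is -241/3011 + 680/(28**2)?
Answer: 232317/295078 ≈ 0.78731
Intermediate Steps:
-241/3011 + 680/(28**2) = -241*1/3011 + 680/784 = -241/3011 + 680*(1/784) = -241/3011 + 85/98 = 232317/295078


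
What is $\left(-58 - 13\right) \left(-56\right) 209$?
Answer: $830984$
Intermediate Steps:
$\left(-58 - 13\right) \left(-56\right) 209 = \left(-71\right) \left(-56\right) 209 = 3976 \cdot 209 = 830984$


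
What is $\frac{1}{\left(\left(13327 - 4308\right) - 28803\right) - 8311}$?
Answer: $- \frac{1}{28095} \approx -3.5594 \cdot 10^{-5}$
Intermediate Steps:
$\frac{1}{\left(\left(13327 - 4308\right) - 28803\right) - 8311} = \frac{1}{\left(9019 - 28803\right) - 8311} = \frac{1}{-19784 - 8311} = \frac{1}{-28095} = - \frac{1}{28095}$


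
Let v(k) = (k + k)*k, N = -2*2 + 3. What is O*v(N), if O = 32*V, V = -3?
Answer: -192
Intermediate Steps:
O = -96 (O = 32*(-3) = -96)
N = -1 (N = -4 + 3 = -1)
v(k) = 2*k**2 (v(k) = (2*k)*k = 2*k**2)
O*v(N) = -192*(-1)**2 = -192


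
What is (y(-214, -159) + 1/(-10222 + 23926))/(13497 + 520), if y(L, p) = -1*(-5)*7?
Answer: 479641/192088968 ≈ 0.0024970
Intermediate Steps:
y(L, p) = 35 (y(L, p) = 5*7 = 35)
(y(-214, -159) + 1/(-10222 + 23926))/(13497 + 520) = (35 + 1/(-10222 + 23926))/(13497 + 520) = (35 + 1/13704)/14017 = (35 + 1/13704)*(1/14017) = (479641/13704)*(1/14017) = 479641/192088968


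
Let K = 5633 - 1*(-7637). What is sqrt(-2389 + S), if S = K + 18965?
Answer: sqrt(29846) ≈ 172.76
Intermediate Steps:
K = 13270 (K = 5633 + 7637 = 13270)
S = 32235 (S = 13270 + 18965 = 32235)
sqrt(-2389 + S) = sqrt(-2389 + 32235) = sqrt(29846)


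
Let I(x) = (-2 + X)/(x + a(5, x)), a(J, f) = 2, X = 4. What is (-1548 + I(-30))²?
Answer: 469718929/196 ≈ 2.3965e+6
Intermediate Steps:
I(x) = 2/(2 + x) (I(x) = (-2 + 4)/(x + 2) = 2/(2 + x))
(-1548 + I(-30))² = (-1548 + 2/(2 - 30))² = (-1548 + 2/(-28))² = (-1548 + 2*(-1/28))² = (-1548 - 1/14)² = (-21673/14)² = 469718929/196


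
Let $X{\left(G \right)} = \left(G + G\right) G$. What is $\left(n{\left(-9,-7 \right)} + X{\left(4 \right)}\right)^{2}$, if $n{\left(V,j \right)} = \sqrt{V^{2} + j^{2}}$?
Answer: $\left(32 + \sqrt{130}\right)^{2} \approx 1883.7$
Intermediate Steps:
$X{\left(G \right)} = 2 G^{2}$ ($X{\left(G \right)} = 2 G G = 2 G^{2}$)
$\left(n{\left(-9,-7 \right)} + X{\left(4 \right)}\right)^{2} = \left(\sqrt{\left(-9\right)^{2} + \left(-7\right)^{2}} + 2 \cdot 4^{2}\right)^{2} = \left(\sqrt{81 + 49} + 2 \cdot 16\right)^{2} = \left(\sqrt{130} + 32\right)^{2} = \left(32 + \sqrt{130}\right)^{2}$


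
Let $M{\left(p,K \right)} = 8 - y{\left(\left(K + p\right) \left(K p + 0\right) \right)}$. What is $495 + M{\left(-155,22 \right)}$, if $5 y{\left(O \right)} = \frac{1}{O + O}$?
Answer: $\frac{2281255899}{4535300} \approx 503.0$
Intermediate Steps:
$y{\left(O \right)} = \frac{1}{10 O}$ ($y{\left(O \right)} = \frac{1}{5 \left(O + O\right)} = \frac{1}{5 \cdot 2 O} = \frac{\frac{1}{2} \frac{1}{O}}{5} = \frac{1}{10 O}$)
$M{\left(p,K \right)} = 8 - \frac{1}{10 K p \left(K + p\right)}$ ($M{\left(p,K \right)} = 8 - \frac{1}{10 \left(K + p\right) \left(K p + 0\right)} = 8 - \frac{1}{10 \left(K + p\right) K p} = 8 - \frac{1}{10 K p \left(K + p\right)}$)
$495 + M{\left(-155,22 \right)} = 495 + \frac{-1 + 80 \cdot 22 \left(-155\right) \left(22 - 155\right)}{10 \cdot 22 \left(-155\right) \left(22 - 155\right)} = 495 + \frac{1}{10} \cdot \frac{1}{22} \left(- \frac{1}{155}\right) \frac{1}{-133} \left(-1 + 80 \cdot 22 \left(-155\right) \left(-133\right)\right) = 495 + \frac{1}{10} \cdot \frac{1}{22} \left(- \frac{1}{155}\right) \left(- \frac{1}{133}\right) \left(-1 + 36282400\right) = 495 + \frac{1}{10} \cdot \frac{1}{22} \left(- \frac{1}{155}\right) \left(- \frac{1}{133}\right) 36282399 = 495 + \frac{36282399}{4535300} = \frac{2281255899}{4535300}$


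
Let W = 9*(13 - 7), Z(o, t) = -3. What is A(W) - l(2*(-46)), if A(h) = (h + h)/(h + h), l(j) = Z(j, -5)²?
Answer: -8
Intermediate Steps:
l(j) = 9 (l(j) = (-3)² = 9)
W = 54 (W = 9*6 = 54)
A(h) = 1 (A(h) = (2*h)/((2*h)) = (2*h)*(1/(2*h)) = 1)
A(W) - l(2*(-46)) = 1 - 1*9 = 1 - 9 = -8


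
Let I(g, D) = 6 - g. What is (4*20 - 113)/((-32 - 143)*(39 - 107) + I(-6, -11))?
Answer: -33/11912 ≈ -0.0027703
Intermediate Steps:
(4*20 - 113)/((-32 - 143)*(39 - 107) + I(-6, -11)) = (4*20 - 113)/((-32 - 143)*(39 - 107) + (6 - 1*(-6))) = (80 - 113)/(-175*(-68) + (6 + 6)) = -33/(11900 + 12) = -33/11912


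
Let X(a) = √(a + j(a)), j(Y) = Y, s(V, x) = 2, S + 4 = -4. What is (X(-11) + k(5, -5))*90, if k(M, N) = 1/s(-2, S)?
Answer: 45 + 90*I*√22 ≈ 45.0 + 422.14*I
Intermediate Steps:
S = -8 (S = -4 - 4 = -8)
k(M, N) = ½ (k(M, N) = 1/2 = ½)
X(a) = √2*√a (X(a) = √(a + a) = √(2*a) = √2*√a)
(X(-11) + k(5, -5))*90 = (√2*√(-11) + ½)*90 = (√2*(I*√11) + ½)*90 = (I*√22 + ½)*90 = (½ + I*√22)*90 = 45 + 90*I*√22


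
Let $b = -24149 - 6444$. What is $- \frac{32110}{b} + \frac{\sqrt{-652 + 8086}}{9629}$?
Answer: $\frac{32110}{30593} + \frac{3 \sqrt{826}}{9629} \approx 1.0585$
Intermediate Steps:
$b = -30593$
$- \frac{32110}{b} + \frac{\sqrt{-652 + 8086}}{9629} = - \frac{32110}{-30593} + \frac{\sqrt{-652 + 8086}}{9629} = \left(-32110\right) \left(- \frac{1}{30593}\right) + \sqrt{7434} \cdot \frac{1}{9629} = \frac{32110}{30593} + 3 \sqrt{826} \cdot \frac{1}{9629} = \frac{32110}{30593} + \frac{3 \sqrt{826}}{9629}$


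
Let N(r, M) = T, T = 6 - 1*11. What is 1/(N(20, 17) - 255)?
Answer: -1/260 ≈ -0.0038462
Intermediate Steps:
T = -5 (T = 6 - 11 = -5)
N(r, M) = -5
1/(N(20, 17) - 255) = 1/(-5 - 255) = 1/(-260) = -1/260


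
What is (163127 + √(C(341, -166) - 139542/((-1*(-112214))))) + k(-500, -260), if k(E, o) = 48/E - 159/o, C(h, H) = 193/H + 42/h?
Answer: 1060328851/6500 + I*√23028645198909333346/3175992842 ≈ 1.6313e+5 + 1.511*I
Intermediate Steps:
C(h, H) = 42/h + 193/H
k(E, o) = -159/o + 48/E
(163127 + √(C(341, -166) - 139542/((-1*(-112214))))) + k(-500, -260) = (163127 + √((42/341 + 193/(-166)) - 139542/((-1*(-112214))))) + (-159/(-260) + 48/(-500)) = (163127 + √((42*(1/341) + 193*(-1/166)) - 139542/112214)) + (-159*(-1/260) + 48*(-1/500)) = (163127 + √((42/341 - 193/166) - 139542*1/112214)) + (159/260 - 12/125) = (163127 + √(-58841/56606 - 69771/56107)) + 3351/6500 = (163127 + √(-7250849213/3175992842)) + 3351/6500 = (163127 + I*√23028645198909333346/3175992842) + 3351/6500 = 1060328851/6500 + I*√23028645198909333346/3175992842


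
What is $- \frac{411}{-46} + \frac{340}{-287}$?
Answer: $\frac{102317}{13202} \approx 7.7501$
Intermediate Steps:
$- \frac{411}{-46} + \frac{340}{-287} = \left(-411\right) \left(- \frac{1}{46}\right) + 340 \left(- \frac{1}{287}\right) = \frac{411}{46} - \frac{340}{287} = \frac{102317}{13202}$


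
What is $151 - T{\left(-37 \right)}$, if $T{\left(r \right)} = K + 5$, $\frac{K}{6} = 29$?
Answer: $-28$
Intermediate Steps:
$K = 174$ ($K = 6 \cdot 29 = 174$)
$T{\left(r \right)} = 179$ ($T{\left(r \right)} = 174 + 5 = 179$)
$151 - T{\left(-37 \right)} = 151 - 179 = -28$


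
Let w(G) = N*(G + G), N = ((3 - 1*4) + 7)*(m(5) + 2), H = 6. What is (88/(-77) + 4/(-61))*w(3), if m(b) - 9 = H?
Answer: -315792/427 ≈ -739.56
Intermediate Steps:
m(b) = 15 (m(b) = 9 + 6 = 15)
N = 102 (N = ((3 - 1*4) + 7)*(15 + 2) = ((3 - 4) + 7)*17 = (-1 + 7)*17 = 6*17 = 102)
w(G) = 204*G (w(G) = 102*(G + G) = 102*(2*G) = 204*G)
(88/(-77) + 4/(-61))*w(3) = (88/(-77) + 4/(-61))*(204*3) = (88*(-1/77) + 4*(-1/61))*612 = (-8/7 - 4/61)*612 = -516/427*612 = -315792/427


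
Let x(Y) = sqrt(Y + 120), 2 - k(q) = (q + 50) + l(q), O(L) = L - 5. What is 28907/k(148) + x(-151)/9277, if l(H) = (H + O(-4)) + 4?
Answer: -28907/339 + I*sqrt(31)/9277 ≈ -85.271 + 0.00060017*I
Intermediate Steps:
O(L) = -5 + L
l(H) = -5 + H (l(H) = (H + (-5 - 4)) + 4 = (H - 9) + 4 = (-9 + H) + 4 = -5 + H)
k(q) = -43 - 2*q (k(q) = 2 - ((q + 50) + (-5 + q)) = 2 - ((50 + q) + (-5 + q)) = 2 - (45 + 2*q) = 2 + (-45 - 2*q) = -43 - 2*q)
x(Y) = sqrt(120 + Y)
28907/k(148) + x(-151)/9277 = 28907/(-43 - 2*148) + sqrt(120 - 151)/9277 = 28907/(-43 - 296) + sqrt(-31)*(1/9277) = 28907/(-339) + (I*sqrt(31))*(1/9277) = 28907*(-1/339) + I*sqrt(31)/9277 = -28907/339 + I*sqrt(31)/9277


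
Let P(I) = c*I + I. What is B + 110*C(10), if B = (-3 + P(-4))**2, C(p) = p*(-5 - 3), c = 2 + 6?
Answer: -7279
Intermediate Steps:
c = 8
C(p) = -8*p (C(p) = p*(-8) = -8*p)
P(I) = 9*I (P(I) = 8*I + I = 9*I)
B = 1521 (B = (-3 + 9*(-4))**2 = (-3 - 36)**2 = (-39)**2 = 1521)
B + 110*C(10) = 1521 + 110*(-8*10) = 1521 + 110*(-80) = 1521 - 8800 = -7279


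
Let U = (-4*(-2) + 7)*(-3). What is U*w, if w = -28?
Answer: 1260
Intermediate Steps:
U = -45 (U = (8 + 7)*(-3) = 15*(-3) = -45)
U*w = -45*(-28) = 1260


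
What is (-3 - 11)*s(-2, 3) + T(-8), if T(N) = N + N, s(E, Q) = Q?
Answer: -58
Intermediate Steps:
T(N) = 2*N
(-3 - 11)*s(-2, 3) + T(-8) = (-3 - 11)*3 + 2*(-8) = -14*3 - 16 = -42 - 16 = -58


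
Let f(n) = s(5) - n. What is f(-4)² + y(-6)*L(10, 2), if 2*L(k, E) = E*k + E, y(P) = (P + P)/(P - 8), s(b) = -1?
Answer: 129/7 ≈ 18.429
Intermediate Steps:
y(P) = 2*P/(-8 + P) (y(P) = (2*P)/(-8 + P) = 2*P/(-8 + P))
f(n) = -1 - n
L(k, E) = E/2 + E*k/2 (L(k, E) = (E*k + E)/2 = (E + E*k)/2 = E/2 + E*k/2)
f(-4)² + y(-6)*L(10, 2) = (-1 - 1*(-4))² + (2*(-6)/(-8 - 6))*((½)*2*(1 + 10)) = (-1 + 4)² + (2*(-6)/(-14))*((½)*2*11) = 3² + (2*(-6)*(-1/14))*11 = 9 + (6/7)*11 = 9 + 66/7 = 129/7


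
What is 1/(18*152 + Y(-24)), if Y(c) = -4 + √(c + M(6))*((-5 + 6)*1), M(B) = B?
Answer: 1366/3731921 - 3*I*√2/7463842 ≈ 0.00036603 - 5.6843e-7*I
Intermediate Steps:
Y(c) = -4 + √(6 + c) (Y(c) = -4 + √(c + 6)*((-5 + 6)*1) = -4 + √(6 + c)*(1*1) = -4 + √(6 + c)*1 = -4 + √(6 + c))
1/(18*152 + Y(-24)) = 1/(18*152 + (-4 + √(6 - 24))) = 1/(2736 + (-4 + √(-18))) = 1/(2736 + (-4 + 3*I*√2)) = 1/(2732 + 3*I*√2)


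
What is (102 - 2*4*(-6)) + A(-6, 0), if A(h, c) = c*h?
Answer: 150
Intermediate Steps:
(102 - 2*4*(-6)) + A(-6, 0) = (102 - 2*4*(-6)) + 0*(-6) = (102 - 8*(-6)) + 0 = (102 + 48) + 0 = 150 + 0 = 150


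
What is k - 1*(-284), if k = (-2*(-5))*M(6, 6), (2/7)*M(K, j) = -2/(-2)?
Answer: 319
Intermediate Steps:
M(K, j) = 7/2 (M(K, j) = 7*(-2/(-2))/2 = 7*(-2*(-½))/2 = (7/2)*1 = 7/2)
k = 35 (k = -2*(-5)*(7/2) = 10*(7/2) = 35)
k - 1*(-284) = 35 - 1*(-284) = 35 + 284 = 319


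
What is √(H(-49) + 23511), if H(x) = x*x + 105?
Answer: √26017 ≈ 161.30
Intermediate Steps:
H(x) = 105 + x² (H(x) = x² + 105 = 105 + x²)
√(H(-49) + 23511) = √((105 + (-49)²) + 23511) = √((105 + 2401) + 23511) = √(2506 + 23511) = √26017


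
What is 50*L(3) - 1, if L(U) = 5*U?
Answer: 749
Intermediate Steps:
50*L(3) - 1 = 50*(5*3) - 1 = 50*15 - 1 = 750 - 1 = 749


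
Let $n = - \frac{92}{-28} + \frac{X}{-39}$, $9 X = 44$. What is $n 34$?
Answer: $\frac{264010}{2457} \approx 107.45$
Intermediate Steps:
$X = \frac{44}{9}$ ($X = \frac{1}{9} \cdot 44 = \frac{44}{9} \approx 4.8889$)
$n = \frac{7765}{2457}$ ($n = - \frac{92}{-28} + \frac{44}{9 \left(-39\right)} = \left(-92\right) \left(- \frac{1}{28}\right) + \frac{44}{9} \left(- \frac{1}{39}\right) = \frac{23}{7} - \frac{44}{351} = \frac{7765}{2457} \approx 3.1604$)
$n 34 = \frac{7765}{2457} \cdot 34 = \frac{264010}{2457}$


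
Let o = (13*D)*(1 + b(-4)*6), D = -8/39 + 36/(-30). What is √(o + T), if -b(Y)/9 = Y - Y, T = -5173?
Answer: I*√1168035/15 ≈ 72.05*I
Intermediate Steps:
b(Y) = 0 (b(Y) = -9*(Y - Y) = -9*0 = 0)
D = -274/195 (D = -8*1/39 + 36*(-1/30) = -8/39 - 6/5 = -274/195 ≈ -1.4051)
o = -274/15 (o = (13*(-274/195))*(1 + 0*6) = -274*(1 + 0)/15 = -274/15*1 = -274/15 ≈ -18.267)
√(o + T) = √(-274/15 - 5173) = √(-77869/15) = I*√1168035/15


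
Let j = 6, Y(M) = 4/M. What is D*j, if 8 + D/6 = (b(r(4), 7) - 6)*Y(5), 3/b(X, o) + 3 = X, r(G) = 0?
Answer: -2448/5 ≈ -489.60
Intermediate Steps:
b(X, o) = 3/(-3 + X)
D = -408/5 (D = -48 + 6*((3/(-3 + 0) - 6)*(4/5)) = -48 + 6*((3/(-3) - 6)*(4*(1/5))) = -48 + 6*((3*(-1/3) - 6)*(4/5)) = -48 + 6*((-1 - 6)*(4/5)) = -48 + 6*(-7*4/5) = -48 + 6*(-28/5) = -48 - 168/5 = -408/5 ≈ -81.600)
D*j = -408/5*6 = -2448/5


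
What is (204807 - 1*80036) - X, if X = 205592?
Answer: -80821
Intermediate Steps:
(204807 - 1*80036) - X = (204807 - 1*80036) - 1*205592 = (204807 - 80036) - 205592 = 124771 - 205592 = -80821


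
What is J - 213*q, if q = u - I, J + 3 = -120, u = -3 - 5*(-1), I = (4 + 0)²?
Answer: 2859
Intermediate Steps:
I = 16 (I = 4² = 16)
u = 2 (u = -3 + 5 = 2)
J = -123 (J = -3 - 120 = -123)
q = -14 (q = 2 - 1*16 = 2 - 16 = -14)
J - 213*q = -123 - 213*(-14) = -123 + 2982 = 2859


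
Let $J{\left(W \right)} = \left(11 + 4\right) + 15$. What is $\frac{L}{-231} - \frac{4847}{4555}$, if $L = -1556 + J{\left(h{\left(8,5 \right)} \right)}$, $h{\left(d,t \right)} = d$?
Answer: $\frac{833039}{150315} \approx 5.542$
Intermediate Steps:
$J{\left(W \right)} = 30$ ($J{\left(W \right)} = 15 + 15 = 30$)
$L = -1526$ ($L = -1556 + 30 = -1526$)
$\frac{L}{-231} - \frac{4847}{4555} = - \frac{1526}{-231} - \frac{4847}{4555} = \left(-1526\right) \left(- \frac{1}{231}\right) - \frac{4847}{4555} = \frac{218}{33} - \frac{4847}{4555} = \frac{833039}{150315}$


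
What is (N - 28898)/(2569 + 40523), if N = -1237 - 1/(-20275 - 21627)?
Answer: -1262716769/1805640984 ≈ -0.69932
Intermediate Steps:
N = -51832773/41902 (N = -1237 - 1/(-41902) = -1237 - 1*(-1/41902) = -1237 + 1/41902 = -51832773/41902 ≈ -1237.0)
(N - 28898)/(2569 + 40523) = (-51832773/41902 - 28898)/(2569 + 40523) = -1262716769/41902/43092 = -1262716769/41902*1/43092 = -1262716769/1805640984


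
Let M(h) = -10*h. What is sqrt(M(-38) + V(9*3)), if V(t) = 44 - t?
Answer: sqrt(397) ≈ 19.925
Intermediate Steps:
sqrt(M(-38) + V(9*3)) = sqrt(-10*(-38) + (44 - 9*3)) = sqrt(380 + (44 - 1*27)) = sqrt(380 + (44 - 27)) = sqrt(380 + 17) = sqrt(397)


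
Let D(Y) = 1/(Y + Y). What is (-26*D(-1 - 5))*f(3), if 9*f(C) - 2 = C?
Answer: 65/54 ≈ 1.2037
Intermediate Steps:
f(C) = 2/9 + C/9
D(Y) = 1/(2*Y)
(-26*D(-1 - 5))*f(3) = (-13/(-1 - 5))*(2/9 + (⅑)*3) = (-13/(-6))*(2/9 + ⅓) = -13*(-1)/6*(5/9) = -26*(-1/12)*(5/9) = (13/6)*(5/9) = 65/54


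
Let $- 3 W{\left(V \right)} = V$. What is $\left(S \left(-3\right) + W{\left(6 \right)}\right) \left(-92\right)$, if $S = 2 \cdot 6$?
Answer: $3496$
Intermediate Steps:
$S = 12$
$W{\left(V \right)} = - \frac{V}{3}$
$\left(S \left(-3\right) + W{\left(6 \right)}\right) \left(-92\right) = \left(12 \left(-3\right) - 2\right) \left(-92\right) = \left(-36 - 2\right) \left(-92\right) = \left(-38\right) \left(-92\right) = 3496$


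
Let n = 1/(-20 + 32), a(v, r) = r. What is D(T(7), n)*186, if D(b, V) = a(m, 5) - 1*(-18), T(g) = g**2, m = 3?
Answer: 4278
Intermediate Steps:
n = 1/12 ≈ 0.083333
D(b, V) = 23 (D(b, V) = 5 - 1*(-18) = 5 + 18 = 23)
D(T(7), n)*186 = 23*186 = 4278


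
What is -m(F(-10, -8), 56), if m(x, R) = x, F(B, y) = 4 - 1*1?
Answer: -3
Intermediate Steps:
F(B, y) = 3 (F(B, y) = 4 - 1 = 3)
-m(F(-10, -8), 56) = -1*3 = -3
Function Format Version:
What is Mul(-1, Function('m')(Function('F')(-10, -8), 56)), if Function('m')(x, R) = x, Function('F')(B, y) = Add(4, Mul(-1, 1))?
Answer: -3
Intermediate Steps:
Function('F')(B, y) = 3 (Function('F')(B, y) = Add(4, -1) = 3)
Mul(-1, Function('m')(Function('F')(-10, -8), 56)) = Mul(-1, 3) = -3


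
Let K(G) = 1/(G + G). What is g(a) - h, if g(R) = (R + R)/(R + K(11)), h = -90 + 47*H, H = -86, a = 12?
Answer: 1095508/265 ≈ 4134.0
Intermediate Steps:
K(G) = 1/(2*G)
h = -4132 (h = -90 + 47*(-86) = -90 - 4042 = -4132)
g(R) = 2*R/(1/22 + R) (g(R) = (R + R)/(R + (½)/11) = (2*R)/(R + (½)*(1/11)) = (2*R)/(R + 1/22) = (2*R)/(1/22 + R) = 2*R/(1/22 + R))
g(a) - h = 44*12/(1 + 22*12) - 1*(-4132) = 44*12/(1 + 264) + 4132 = 44*12/265 + 4132 = 44*12*(1/265) + 4132 = 528/265 + 4132 = 1095508/265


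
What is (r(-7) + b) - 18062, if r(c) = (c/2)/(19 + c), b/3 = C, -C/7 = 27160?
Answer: -14122135/24 ≈ -5.8842e+5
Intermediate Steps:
C = -190120 (C = -7*27160 = -190120)
b = -570360 (b = 3*(-190120) = -570360)
r(c) = c/(2*(19 + c)) (r(c) = (c*(½))/(19 + c) = (c/2)/(19 + c) = c/(2*(19 + c)))
(r(-7) + b) - 18062 = ((½)*(-7)/(19 - 7) - 570360) - 18062 = ((½)*(-7)/12 - 570360) - 18062 = ((½)*(-7)*(1/12) - 570360) - 18062 = (-7/24 - 570360) - 18062 = -13688647/24 - 18062 = -14122135/24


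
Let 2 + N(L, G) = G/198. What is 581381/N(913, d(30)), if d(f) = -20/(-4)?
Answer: -115113438/391 ≈ -2.9441e+5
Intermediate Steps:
d(f) = 5 (d(f) = -20*(-1/4) = 5)
N(L, G) = -2 + G/198
581381/N(913, d(30)) = 581381/(-2 + (1/198)*5) = 581381/(-2 + 5/198) = 581381/(-391/198) = 581381*(-198/391) = -115113438/391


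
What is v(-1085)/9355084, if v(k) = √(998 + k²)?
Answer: √1178223/9355084 ≈ 0.00011603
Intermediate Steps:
v(-1085)/9355084 = √(998 + (-1085)²)/9355084 = √(998 + 1177225)*(1/9355084) = √1178223*(1/9355084) = √1178223/9355084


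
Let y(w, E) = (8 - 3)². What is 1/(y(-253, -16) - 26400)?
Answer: -1/26375 ≈ -3.7915e-5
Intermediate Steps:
y(w, E) = 25 (y(w, E) = 5² = 25)
1/(y(-253, -16) - 26400) = 1/(25 - 26400) = 1/(-26375) = -1/26375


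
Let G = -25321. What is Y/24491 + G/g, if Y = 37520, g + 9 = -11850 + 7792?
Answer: 772730451/99604897 ≈ 7.7580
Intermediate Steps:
g = -4067 (g = -9 + (-11850 + 7792) = -9 - 4058 = -4067)
Y/24491 + G/g = 37520/24491 - 25321/(-4067) = 37520*(1/24491) - 25321*(-1/4067) = 37520/24491 + 25321/4067 = 772730451/99604897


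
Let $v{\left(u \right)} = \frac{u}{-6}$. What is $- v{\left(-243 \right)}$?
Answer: $- \frac{81}{2} \approx -40.5$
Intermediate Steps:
$v{\left(u \right)} = - \frac{u}{6}$ ($v{\left(u \right)} = u \left(- \frac{1}{6}\right) = - \frac{u}{6}$)
$- v{\left(-243 \right)} = - \frac{\left(-1\right) \left(-243\right)}{6} = \left(-1\right) \frac{81}{2} = - \frac{81}{2}$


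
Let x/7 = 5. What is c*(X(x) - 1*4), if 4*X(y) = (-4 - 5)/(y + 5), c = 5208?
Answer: -422499/20 ≈ -21125.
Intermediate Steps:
x = 35 (x = 7*5 = 35)
X(y) = -9/(4*(5 + y)) (X(y) = ((-4 - 5)/(y + 5))/4 = (-9/(5 + y))/4 = -9/(4*(5 + y)))
c*(X(x) - 1*4) = 5208*(-9/(20 + 4*35) - 1*4) = 5208*(-9/(20 + 140) - 4) = 5208*(-9/160 - 4) = 5208*(-649/160) = -422499/20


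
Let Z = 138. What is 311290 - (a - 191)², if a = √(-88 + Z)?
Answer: 274759 + 1910*√2 ≈ 2.7746e+5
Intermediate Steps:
a = 5*√2 (a = √(-88 + 138) = √50 = 5*√2 ≈ 7.0711)
311290 - (a - 191)² = 311290 - (5*√2 - 191)² = 311290 - (-191 + 5*√2)²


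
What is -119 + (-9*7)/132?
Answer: -5257/44 ≈ -119.48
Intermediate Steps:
-119 + (-9*7)/132 = -119 + (1/132)*(-63) = -119 - 21/44 = -5257/44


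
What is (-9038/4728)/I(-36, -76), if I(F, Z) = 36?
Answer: -4519/85104 ≈ -0.053100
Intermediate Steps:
(-9038/4728)/I(-36, -76) = -9038/4728/36 = -9038*1/4728*(1/36) = -4519/2364*1/36 = -4519/85104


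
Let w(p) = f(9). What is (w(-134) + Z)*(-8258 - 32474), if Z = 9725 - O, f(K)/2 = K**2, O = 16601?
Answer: 273474648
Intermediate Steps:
f(K) = 2*K**2
w(p) = 162 (w(p) = 2*9**2 = 2*81 = 162)
Z = -6876 (Z = 9725 - 1*16601 = 9725 - 16601 = -6876)
(w(-134) + Z)*(-8258 - 32474) = (162 - 6876)*(-8258 - 32474) = -6714*(-40732) = 273474648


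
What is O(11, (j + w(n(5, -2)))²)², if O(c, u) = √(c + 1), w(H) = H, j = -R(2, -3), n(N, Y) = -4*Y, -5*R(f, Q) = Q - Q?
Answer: 12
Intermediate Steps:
R(f, Q) = 0 (R(f, Q) = -(Q - Q)/5 = -⅕*0 = 0)
j = 0 (j = -1*0 = 0)
O(c, u) = √(1 + c)
O(11, (j + w(n(5, -2)))²)² = (√(1 + 11))² = (√12)² = (2*√3)² = 12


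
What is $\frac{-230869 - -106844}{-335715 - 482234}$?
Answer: $\frac{11275}{74359} \approx 0.15163$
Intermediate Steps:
$\frac{-230869 - -106844}{-335715 - 482234} = \frac{-230869 + \left(-30713 + 137557\right)}{-817949} = \left(-230869 + 106844\right) \left(- \frac{1}{817949}\right) = \left(-124025\right) \left(- \frac{1}{817949}\right) = \frac{11275}{74359}$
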